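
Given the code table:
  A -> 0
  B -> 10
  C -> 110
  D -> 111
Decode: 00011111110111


Decoding:
0 -> A
0 -> A
0 -> A
111 -> D
111 -> D
10 -> B
111 -> D


Result: AAADDBD


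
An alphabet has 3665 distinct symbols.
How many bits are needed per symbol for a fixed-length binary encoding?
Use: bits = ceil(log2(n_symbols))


log2(3665) = 11.8396
Bracket: 2^11 = 2048 < 3665 <= 2^12 = 4096
So ceil(log2(3665)) = 12

bits = ceil(log2(3665)) = ceil(11.8396) = 12 bits


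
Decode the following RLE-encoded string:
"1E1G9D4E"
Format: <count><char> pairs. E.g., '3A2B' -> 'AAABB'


Expanding each <count><char> pair:
  1E -> 'E'
  1G -> 'G'
  9D -> 'DDDDDDDDD'
  4E -> 'EEEE'

Decoded = EGDDDDDDDDDEEEE


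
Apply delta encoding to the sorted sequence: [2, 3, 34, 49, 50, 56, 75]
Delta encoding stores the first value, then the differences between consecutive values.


First value: 2
Deltas:
  3 - 2 = 1
  34 - 3 = 31
  49 - 34 = 15
  50 - 49 = 1
  56 - 50 = 6
  75 - 56 = 19


Delta encoded: [2, 1, 31, 15, 1, 6, 19]


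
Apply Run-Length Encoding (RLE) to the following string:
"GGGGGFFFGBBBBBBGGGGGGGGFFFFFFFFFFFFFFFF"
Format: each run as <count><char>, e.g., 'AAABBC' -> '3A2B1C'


Scanning runs left to right:
  i=0: run of 'G' x 5 -> '5G'
  i=5: run of 'F' x 3 -> '3F'
  i=8: run of 'G' x 1 -> '1G'
  i=9: run of 'B' x 6 -> '6B'
  i=15: run of 'G' x 8 -> '8G'
  i=23: run of 'F' x 16 -> '16F'

RLE = 5G3F1G6B8G16F


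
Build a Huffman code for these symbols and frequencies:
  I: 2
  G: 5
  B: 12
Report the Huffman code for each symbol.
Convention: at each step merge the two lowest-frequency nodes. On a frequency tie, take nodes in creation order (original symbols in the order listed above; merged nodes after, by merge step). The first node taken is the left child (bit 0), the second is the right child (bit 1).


Huffman tree construction:
Step 1: Merge I(2) + G(5) = 7
Step 2: Merge (I+G)(7) + B(12) = 19
Read each symbol's code off the tree from the root (left child = 0, right child = 1).

Codes:
  I: 00 (length 2)
  G: 01 (length 2)
  B: 1 (length 1)
Average code length: 26/19 = 1.3684 bits/symbol


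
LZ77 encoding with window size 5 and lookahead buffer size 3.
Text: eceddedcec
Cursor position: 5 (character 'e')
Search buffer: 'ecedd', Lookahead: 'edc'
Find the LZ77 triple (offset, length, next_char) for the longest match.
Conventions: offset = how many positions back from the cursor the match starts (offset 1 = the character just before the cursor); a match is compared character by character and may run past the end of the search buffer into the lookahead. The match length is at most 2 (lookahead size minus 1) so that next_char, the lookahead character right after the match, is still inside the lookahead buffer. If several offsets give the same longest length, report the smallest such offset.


Try each offset into the search buffer:
  offset=1 (pos 4, char 'd'): match length 0
  offset=2 (pos 3, char 'd'): match length 0
  offset=3 (pos 2, char 'e'): match length 2
  offset=4 (pos 1, char 'c'): match length 0
  offset=5 (pos 0, char 'e'): match length 1
Longest match has length 2 at offset 3.
next_char = character at position 5 + 2 = 7 -> 'c'

Best match: offset=3, length=2 (matching 'ed' starting at position 2)
LZ77 triple: (3, 2, 'c')


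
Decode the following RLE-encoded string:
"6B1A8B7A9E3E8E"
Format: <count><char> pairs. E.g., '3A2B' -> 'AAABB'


Expanding each <count><char> pair:
  6B -> 'BBBBBB'
  1A -> 'A'
  8B -> 'BBBBBBBB'
  7A -> 'AAAAAAA'
  9E -> 'EEEEEEEEE'
  3E -> 'EEE'
  8E -> 'EEEEEEEE'

Decoded = BBBBBBABBBBBBBBAAAAAAAEEEEEEEEEEEEEEEEEEEE


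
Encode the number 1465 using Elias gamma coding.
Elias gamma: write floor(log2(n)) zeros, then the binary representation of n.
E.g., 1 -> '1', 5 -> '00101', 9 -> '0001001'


num_bits = floor(log2(1465)) + 1 = 11
leading_zeros = num_bits - 1 = 10
binary(1465) = 10110111001

Elias gamma(1465) = '0000000000' + '10110111001' = 000000000010110111001 (21 bits)


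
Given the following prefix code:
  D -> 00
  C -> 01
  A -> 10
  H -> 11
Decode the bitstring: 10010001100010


Decoding step by step:
Bits 10 -> A
Bits 01 -> C
Bits 00 -> D
Bits 01 -> C
Bits 10 -> A
Bits 00 -> D
Bits 10 -> A


Decoded message: ACDCADA


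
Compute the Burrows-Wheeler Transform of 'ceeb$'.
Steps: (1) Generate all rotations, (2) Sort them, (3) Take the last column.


Rotations (sorted):
  0: $ceeb -> last char: b
  1: b$cee -> last char: e
  2: ceeb$ -> last char: $
  3: eb$ce -> last char: e
  4: eeb$c -> last char: c


BWT = be$ec


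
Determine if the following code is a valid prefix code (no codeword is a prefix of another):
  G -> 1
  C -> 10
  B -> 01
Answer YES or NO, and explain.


Checking each pair (does one codeword prefix another?):
  G='1' vs C='10': prefix -- VIOLATION

NO -- this is NOT a valid prefix code. G (1) is a prefix of C (10).


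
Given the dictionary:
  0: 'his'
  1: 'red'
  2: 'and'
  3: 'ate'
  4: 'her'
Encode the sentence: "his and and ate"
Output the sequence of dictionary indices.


Look up each word in the dictionary:
  'his' -> 0
  'and' -> 2
  'and' -> 2
  'ate' -> 3

Encoded: [0, 2, 2, 3]


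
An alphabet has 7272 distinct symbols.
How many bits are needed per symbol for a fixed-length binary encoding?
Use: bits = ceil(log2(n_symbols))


log2(7272) = 12.8281
Bracket: 2^12 = 4096 < 7272 <= 2^13 = 8192
So ceil(log2(7272)) = 13

bits = ceil(log2(7272)) = ceil(12.8281) = 13 bits


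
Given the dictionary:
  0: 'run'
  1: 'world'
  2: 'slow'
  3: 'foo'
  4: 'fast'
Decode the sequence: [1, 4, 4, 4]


Look up each index in the dictionary:
  1 -> 'world'
  4 -> 'fast'
  4 -> 'fast'
  4 -> 'fast'

Decoded: "world fast fast fast"


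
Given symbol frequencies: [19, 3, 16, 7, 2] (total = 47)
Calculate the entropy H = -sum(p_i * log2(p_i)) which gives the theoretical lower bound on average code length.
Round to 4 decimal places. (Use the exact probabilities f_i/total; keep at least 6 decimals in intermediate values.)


Per-symbol terms -p_i * log2(p_i) with p_i = f_i/47:
  p = 19/47 = 0.404255: log2(p) = -1.306661, -p*log2(p) = 0.528225
  p = 3/47 = 0.063830: log2(p) = -3.969626, -p*log2(p) = 0.253380
  p = 16/47 = 0.340426: log2(p) = -1.554589, -p*log2(p) = 0.529222
  p = 7/47 = 0.148936: log2(p) = -2.747234, -p*log2(p) = 0.409163
  p = 2/47 = 0.042553: log2(p) = -4.554589, -p*log2(p) = 0.193812
H = 0.528225 + 0.253380 + 0.529222 + 0.409163 + 0.193812 = 1.913802

H = 1.9138 bits/symbol


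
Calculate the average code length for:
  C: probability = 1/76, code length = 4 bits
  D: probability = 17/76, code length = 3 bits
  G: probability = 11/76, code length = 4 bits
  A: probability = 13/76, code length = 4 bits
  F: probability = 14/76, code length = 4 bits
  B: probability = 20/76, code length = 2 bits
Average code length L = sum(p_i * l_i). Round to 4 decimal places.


Weighted contributions p_i * l_i:
  C: (1/76) * 4 = 4/76
  D: (17/76) * 3 = 51/76
  G: (11/76) * 4 = 44/76
  A: (13/76) * 4 = 52/76
  F: (14/76) * 4 = 56/76
  B: (20/76) * 2 = 40/76
Sum = (4 + 51 + 44 + 52 + 56 + 40)/76 = 247/76

L = 247/76 = 3.2500 bits/symbol


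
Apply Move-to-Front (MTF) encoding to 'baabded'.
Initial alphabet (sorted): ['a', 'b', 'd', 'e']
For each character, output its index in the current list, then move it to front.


MTF encoding:
'b': index 1 in ['a', 'b', 'd', 'e'] -> ['b', 'a', 'd', 'e']
'a': index 1 in ['b', 'a', 'd', 'e'] -> ['a', 'b', 'd', 'e']
'a': index 0 in ['a', 'b', 'd', 'e'] -> ['a', 'b', 'd', 'e']
'b': index 1 in ['a', 'b', 'd', 'e'] -> ['b', 'a', 'd', 'e']
'd': index 2 in ['b', 'a', 'd', 'e'] -> ['d', 'b', 'a', 'e']
'e': index 3 in ['d', 'b', 'a', 'e'] -> ['e', 'd', 'b', 'a']
'd': index 1 in ['e', 'd', 'b', 'a'] -> ['d', 'e', 'b', 'a']


Output: [1, 1, 0, 1, 2, 3, 1]


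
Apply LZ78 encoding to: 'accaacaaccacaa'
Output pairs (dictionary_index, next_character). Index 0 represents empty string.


LZ78 encoding steps:
Dictionary: {0: ''}
Step 1: w='' (idx 0), next='a' -> output (0, 'a'), add 'a' as idx 1
Step 2: w='' (idx 0), next='c' -> output (0, 'c'), add 'c' as idx 2
Step 3: w='c' (idx 2), next='a' -> output (2, 'a'), add 'ca' as idx 3
Step 4: w='a' (idx 1), next='c' -> output (1, 'c'), add 'ac' as idx 4
Step 5: w='a' (idx 1), next='a' -> output (1, 'a'), add 'aa' as idx 5
Step 6: w='c' (idx 2), next='c' -> output (2, 'c'), add 'cc' as idx 6
Step 7: w='ac' (idx 4), next='a' -> output (4, 'a'), add 'aca' as idx 7
Step 8: w='a' (idx 1), end of input -> output (1, '')


Encoded: [(0, 'a'), (0, 'c'), (2, 'a'), (1, 'c'), (1, 'a'), (2, 'c'), (4, 'a'), (1, '')]


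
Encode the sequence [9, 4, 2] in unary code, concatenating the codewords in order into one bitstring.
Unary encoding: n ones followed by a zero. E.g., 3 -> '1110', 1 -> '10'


Encode each number as n ones followed by a terminating 0:
  9 -> 1111111110 (10 bits)
  4 -> 11110 (5 bits)
  2 -> 110 (3 bits)
Total length = 10 + 5 + 3 = 18 bits.

Unary([9, 4, 2]) = 111111111011110110 (18 bits)


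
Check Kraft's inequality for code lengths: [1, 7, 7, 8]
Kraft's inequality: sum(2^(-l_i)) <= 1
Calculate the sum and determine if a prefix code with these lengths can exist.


Sum = 2^(-1) + 2^(-7) + 2^(-7) + 2^(-8)
    = 0.5 + 0.0078125 + 0.0078125 + 0.00390625
    = 133/256 = 0.51953125
Since 0.51953125 <= 1, Kraft's inequality IS satisfied.
A prefix code with these lengths CAN exist.

Kraft sum = 0.51953125. Satisfied.


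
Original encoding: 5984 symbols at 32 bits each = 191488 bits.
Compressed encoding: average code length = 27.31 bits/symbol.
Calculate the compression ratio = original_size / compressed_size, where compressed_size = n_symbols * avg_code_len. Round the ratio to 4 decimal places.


original_size = n_symbols * orig_bits = 5984 * 32 = 191488 bits
compressed_size = n_symbols * avg_code_len = 5984 * 27.31 = 163423.04 bits
ratio = original_size / compressed_size = 191488 / 163423.04 = 1.1717

Compression ratio = 1.1717


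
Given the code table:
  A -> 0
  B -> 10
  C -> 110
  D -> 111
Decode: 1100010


Decoding:
110 -> C
0 -> A
0 -> A
10 -> B


Result: CAAB


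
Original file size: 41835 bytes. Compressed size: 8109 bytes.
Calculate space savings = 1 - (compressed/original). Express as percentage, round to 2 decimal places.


ratio = compressed/original = 8109/41835 = 0.193833
savings = 1 - ratio = 1 - 0.193833 = 0.806167
as a percentage: 0.806167 * 100 = 80.62%

Space savings = 1 - 8109/41835 = 80.62%


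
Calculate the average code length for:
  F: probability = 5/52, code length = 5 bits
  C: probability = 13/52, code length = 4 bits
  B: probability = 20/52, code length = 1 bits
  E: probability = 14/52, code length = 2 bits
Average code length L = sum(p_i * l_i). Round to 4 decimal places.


Weighted contributions p_i * l_i:
  F: (5/52) * 5 = 25/52
  C: (13/52) * 4 = 52/52
  B: (20/52) * 1 = 20/52
  E: (14/52) * 2 = 28/52
Sum = (25 + 52 + 20 + 28)/52 = 125/52

L = 125/52 = 2.4038 bits/symbol


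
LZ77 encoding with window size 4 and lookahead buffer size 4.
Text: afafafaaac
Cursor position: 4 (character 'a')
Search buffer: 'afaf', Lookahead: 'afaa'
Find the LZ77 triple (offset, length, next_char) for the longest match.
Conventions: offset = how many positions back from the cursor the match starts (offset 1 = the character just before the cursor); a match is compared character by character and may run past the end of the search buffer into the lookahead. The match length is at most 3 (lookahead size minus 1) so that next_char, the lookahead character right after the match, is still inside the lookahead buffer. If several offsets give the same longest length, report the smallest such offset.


Try each offset into the search buffer:
  offset=1 (pos 3, char 'f'): match length 0
  offset=2 (pos 2, char 'a'): match length 3
  offset=3 (pos 1, char 'f'): match length 0
  offset=4 (pos 0, char 'a'): match length 3
Longest match has length 3, found at offsets 2, 4; take the smallest, offset 2.
next_char = character at position 4 + 3 = 7 -> 'a'

Best match: offset=2, length=3 (matching 'afa' starting at position 2)
LZ77 triple: (2, 3, 'a')


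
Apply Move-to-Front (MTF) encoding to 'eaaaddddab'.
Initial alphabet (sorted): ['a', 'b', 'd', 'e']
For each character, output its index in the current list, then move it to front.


MTF encoding:
'e': index 3 in ['a', 'b', 'd', 'e'] -> ['e', 'a', 'b', 'd']
'a': index 1 in ['e', 'a', 'b', 'd'] -> ['a', 'e', 'b', 'd']
'a': index 0 in ['a', 'e', 'b', 'd'] -> ['a', 'e', 'b', 'd']
'a': index 0 in ['a', 'e', 'b', 'd'] -> ['a', 'e', 'b', 'd']
'd': index 3 in ['a', 'e', 'b', 'd'] -> ['d', 'a', 'e', 'b']
'd': index 0 in ['d', 'a', 'e', 'b'] -> ['d', 'a', 'e', 'b']
'd': index 0 in ['d', 'a', 'e', 'b'] -> ['d', 'a', 'e', 'b']
'd': index 0 in ['d', 'a', 'e', 'b'] -> ['d', 'a', 'e', 'b']
'a': index 1 in ['d', 'a', 'e', 'b'] -> ['a', 'd', 'e', 'b']
'b': index 3 in ['a', 'd', 'e', 'b'] -> ['b', 'a', 'd', 'e']


Output: [3, 1, 0, 0, 3, 0, 0, 0, 1, 3]


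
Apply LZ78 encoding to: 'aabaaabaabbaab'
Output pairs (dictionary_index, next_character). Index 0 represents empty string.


LZ78 encoding steps:
Dictionary: {0: ''}
Step 1: w='' (idx 0), next='a' -> output (0, 'a'), add 'a' as idx 1
Step 2: w='a' (idx 1), next='b' -> output (1, 'b'), add 'ab' as idx 2
Step 3: w='a' (idx 1), next='a' -> output (1, 'a'), add 'aa' as idx 3
Step 4: w='ab' (idx 2), next='a' -> output (2, 'a'), add 'aba' as idx 4
Step 5: w='ab' (idx 2), next='b' -> output (2, 'b'), add 'abb' as idx 5
Step 6: w='aa' (idx 3), next='b' -> output (3, 'b'), add 'aab' as idx 6


Encoded: [(0, 'a'), (1, 'b'), (1, 'a'), (2, 'a'), (2, 'b'), (3, 'b')]


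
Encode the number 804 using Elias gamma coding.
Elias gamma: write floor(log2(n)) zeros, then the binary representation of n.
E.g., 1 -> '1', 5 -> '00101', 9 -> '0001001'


num_bits = floor(log2(804)) + 1 = 10
leading_zeros = num_bits - 1 = 9
binary(804) = 1100100100

Elias gamma(804) = '000000000' + '1100100100' = 0000000001100100100 (19 bits)


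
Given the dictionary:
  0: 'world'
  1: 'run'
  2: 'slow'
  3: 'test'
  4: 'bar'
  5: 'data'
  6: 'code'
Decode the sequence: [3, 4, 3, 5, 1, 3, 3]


Look up each index in the dictionary:
  3 -> 'test'
  4 -> 'bar'
  3 -> 'test'
  5 -> 'data'
  1 -> 'run'
  3 -> 'test'
  3 -> 'test'

Decoded: "test bar test data run test test"


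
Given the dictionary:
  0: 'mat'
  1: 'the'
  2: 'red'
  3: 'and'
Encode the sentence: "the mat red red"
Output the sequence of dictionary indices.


Look up each word in the dictionary:
  'the' -> 1
  'mat' -> 0
  'red' -> 2
  'red' -> 2

Encoded: [1, 0, 2, 2]


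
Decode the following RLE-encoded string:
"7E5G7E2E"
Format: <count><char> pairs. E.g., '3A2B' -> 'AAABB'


Expanding each <count><char> pair:
  7E -> 'EEEEEEE'
  5G -> 'GGGGG'
  7E -> 'EEEEEEE'
  2E -> 'EE'

Decoded = EEEEEEEGGGGGEEEEEEEEE


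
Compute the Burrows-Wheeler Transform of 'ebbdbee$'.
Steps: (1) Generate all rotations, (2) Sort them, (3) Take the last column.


Rotations (sorted):
  0: $ebbdbee -> last char: e
  1: bbdbee$e -> last char: e
  2: bdbee$eb -> last char: b
  3: bee$ebbd -> last char: d
  4: dbee$ebb -> last char: b
  5: e$ebbdbe -> last char: e
  6: ebbdbee$ -> last char: $
  7: ee$ebbdb -> last char: b


BWT = eebdbe$b


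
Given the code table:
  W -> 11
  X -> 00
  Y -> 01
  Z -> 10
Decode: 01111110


Decoding:
01 -> Y
11 -> W
11 -> W
10 -> Z


Result: YWWZ


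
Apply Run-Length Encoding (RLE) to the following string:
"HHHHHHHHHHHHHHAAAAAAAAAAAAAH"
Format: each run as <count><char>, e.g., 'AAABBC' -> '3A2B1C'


Scanning runs left to right:
  i=0: run of 'H' x 14 -> '14H'
  i=14: run of 'A' x 13 -> '13A'
  i=27: run of 'H' x 1 -> '1H'

RLE = 14H13A1H


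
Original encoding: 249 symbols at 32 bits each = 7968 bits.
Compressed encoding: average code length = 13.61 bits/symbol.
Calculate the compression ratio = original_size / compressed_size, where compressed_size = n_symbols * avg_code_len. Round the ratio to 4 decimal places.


original_size = n_symbols * orig_bits = 249 * 32 = 7968 bits
compressed_size = n_symbols * avg_code_len = 249 * 13.61 = 3388.89 bits
ratio = original_size / compressed_size = 7968 / 3388.89 = 2.3512

Compression ratio = 2.3512


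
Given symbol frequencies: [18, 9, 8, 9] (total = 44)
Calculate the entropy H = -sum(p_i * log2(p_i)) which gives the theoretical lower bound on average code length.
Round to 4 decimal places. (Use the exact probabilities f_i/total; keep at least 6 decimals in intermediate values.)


Per-symbol terms -p_i * log2(p_i) with p_i = f_i/44:
  p = 18/44 = 0.409091: log2(p) = -1.289507, -p*log2(p) = 0.527525
  p = 9/44 = 0.204545: log2(p) = -2.289507, -p*log2(p) = 0.468308
  p = 8/44 = 0.181818: log2(p) = -2.459432, -p*log2(p) = 0.447169
  p = 9/44 = 0.204545: log2(p) = -2.289507, -p*log2(p) = 0.468308
H = 0.527525 + 0.468308 + 0.447169 + 0.468308 = 1.911310

H = 1.9113 bits/symbol


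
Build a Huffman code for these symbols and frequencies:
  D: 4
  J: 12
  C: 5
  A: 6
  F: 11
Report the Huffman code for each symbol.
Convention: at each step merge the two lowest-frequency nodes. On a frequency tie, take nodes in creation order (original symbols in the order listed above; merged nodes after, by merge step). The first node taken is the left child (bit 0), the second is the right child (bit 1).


Huffman tree construction:
Step 1: Merge D(4) + C(5) = 9
Step 2: Merge A(6) + (D+C)(9) = 15
Step 3: Merge F(11) + J(12) = 23
Step 4: Merge (A+(D+C))(15) + (F+J)(23) = 38
Read each symbol's code off the tree from the root (left child = 0, right child = 1).

Codes:
  D: 010 (length 3)
  J: 11 (length 2)
  C: 011 (length 3)
  A: 00 (length 2)
  F: 10 (length 2)
Average code length: 85/38 = 2.2368 bits/symbol


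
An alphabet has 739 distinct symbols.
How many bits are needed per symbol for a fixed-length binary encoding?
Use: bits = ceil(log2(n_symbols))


log2(739) = 9.5294
Bracket: 2^9 = 512 < 739 <= 2^10 = 1024
So ceil(log2(739)) = 10

bits = ceil(log2(739)) = ceil(9.5294) = 10 bits


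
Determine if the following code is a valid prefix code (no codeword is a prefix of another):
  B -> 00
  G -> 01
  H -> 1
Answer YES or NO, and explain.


Checking each pair (does one codeword prefix another?):
  B='00' vs G='01': no prefix
  B='00' vs H='1': no prefix
  G='01' vs B='00': no prefix
  G='01' vs H='1': no prefix
  H='1' vs B='00': no prefix
  H='1' vs G='01': no prefix
No violation found over all pairs.

YES -- this is a valid prefix code. No codeword is a prefix of any other codeword.


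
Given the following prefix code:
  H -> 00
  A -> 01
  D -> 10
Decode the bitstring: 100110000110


Decoding step by step:
Bits 10 -> D
Bits 01 -> A
Bits 10 -> D
Bits 00 -> H
Bits 01 -> A
Bits 10 -> D


Decoded message: DADHAD


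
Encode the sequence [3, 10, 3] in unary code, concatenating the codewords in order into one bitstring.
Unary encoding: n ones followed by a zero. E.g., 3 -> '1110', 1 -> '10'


Encode each number as n ones followed by a terminating 0:
  3 -> 1110 (4 bits)
  10 -> 11111111110 (11 bits)
  3 -> 1110 (4 bits)
Total length = 4 + 11 + 4 = 19 bits.

Unary([3, 10, 3]) = 1110111111111101110 (19 bits)


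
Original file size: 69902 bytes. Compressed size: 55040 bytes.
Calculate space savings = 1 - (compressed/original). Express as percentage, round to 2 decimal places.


ratio = compressed/original = 55040/69902 = 0.787388
savings = 1 - ratio = 1 - 0.787388 = 0.212612
as a percentage: 0.212612 * 100 = 21.26%

Space savings = 1 - 55040/69902 = 21.26%


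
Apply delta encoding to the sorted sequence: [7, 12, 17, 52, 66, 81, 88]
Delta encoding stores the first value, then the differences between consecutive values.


First value: 7
Deltas:
  12 - 7 = 5
  17 - 12 = 5
  52 - 17 = 35
  66 - 52 = 14
  81 - 66 = 15
  88 - 81 = 7


Delta encoded: [7, 5, 5, 35, 14, 15, 7]


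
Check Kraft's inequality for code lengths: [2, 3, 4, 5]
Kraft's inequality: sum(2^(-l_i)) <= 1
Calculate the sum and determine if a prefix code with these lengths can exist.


Sum = 2^(-2) + 2^(-3) + 2^(-4) + 2^(-5)
    = 0.25 + 0.125 + 0.0625 + 0.03125
    = 15/32 = 0.46875
Since 0.46875 <= 1, Kraft's inequality IS satisfied.
A prefix code with these lengths CAN exist.

Kraft sum = 0.46875. Satisfied.


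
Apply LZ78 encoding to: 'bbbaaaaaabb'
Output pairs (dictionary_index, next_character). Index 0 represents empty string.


LZ78 encoding steps:
Dictionary: {0: ''}
Step 1: w='' (idx 0), next='b' -> output (0, 'b'), add 'b' as idx 1
Step 2: w='b' (idx 1), next='b' -> output (1, 'b'), add 'bb' as idx 2
Step 3: w='' (idx 0), next='a' -> output (0, 'a'), add 'a' as idx 3
Step 4: w='a' (idx 3), next='a' -> output (3, 'a'), add 'aa' as idx 4
Step 5: w='aa' (idx 4), next='a' -> output (4, 'a'), add 'aaa' as idx 5
Step 6: w='bb' (idx 2), end of input -> output (2, '')


Encoded: [(0, 'b'), (1, 'b'), (0, 'a'), (3, 'a'), (4, 'a'), (2, '')]


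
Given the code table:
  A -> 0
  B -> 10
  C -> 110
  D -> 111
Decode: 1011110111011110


Decoding:
10 -> B
111 -> D
10 -> B
111 -> D
0 -> A
111 -> D
10 -> B


Result: BDBDADB


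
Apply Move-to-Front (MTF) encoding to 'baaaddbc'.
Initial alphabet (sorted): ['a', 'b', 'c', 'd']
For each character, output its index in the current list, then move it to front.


MTF encoding:
'b': index 1 in ['a', 'b', 'c', 'd'] -> ['b', 'a', 'c', 'd']
'a': index 1 in ['b', 'a', 'c', 'd'] -> ['a', 'b', 'c', 'd']
'a': index 0 in ['a', 'b', 'c', 'd'] -> ['a', 'b', 'c', 'd']
'a': index 0 in ['a', 'b', 'c', 'd'] -> ['a', 'b', 'c', 'd']
'd': index 3 in ['a', 'b', 'c', 'd'] -> ['d', 'a', 'b', 'c']
'd': index 0 in ['d', 'a', 'b', 'c'] -> ['d', 'a', 'b', 'c']
'b': index 2 in ['d', 'a', 'b', 'c'] -> ['b', 'd', 'a', 'c']
'c': index 3 in ['b', 'd', 'a', 'c'] -> ['c', 'b', 'd', 'a']


Output: [1, 1, 0, 0, 3, 0, 2, 3]


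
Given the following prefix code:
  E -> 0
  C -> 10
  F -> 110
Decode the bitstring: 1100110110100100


Decoding step by step:
Bits 110 -> F
Bits 0 -> E
Bits 110 -> F
Bits 110 -> F
Bits 10 -> C
Bits 0 -> E
Bits 10 -> C
Bits 0 -> E


Decoded message: FEFFCECE


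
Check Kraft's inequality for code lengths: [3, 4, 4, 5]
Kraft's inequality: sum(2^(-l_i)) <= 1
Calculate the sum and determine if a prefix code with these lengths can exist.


Sum = 2^(-3) + 2^(-4) + 2^(-4) + 2^(-5)
    = 0.125 + 0.0625 + 0.0625 + 0.03125
    = 9/32 = 0.28125
Since 0.28125 <= 1, Kraft's inequality IS satisfied.
A prefix code with these lengths CAN exist.

Kraft sum = 0.28125. Satisfied.


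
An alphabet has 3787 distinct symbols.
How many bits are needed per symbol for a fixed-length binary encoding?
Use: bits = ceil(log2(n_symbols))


log2(3787) = 11.8868
Bracket: 2^11 = 2048 < 3787 <= 2^12 = 4096
So ceil(log2(3787)) = 12

bits = ceil(log2(3787)) = ceil(11.8868) = 12 bits


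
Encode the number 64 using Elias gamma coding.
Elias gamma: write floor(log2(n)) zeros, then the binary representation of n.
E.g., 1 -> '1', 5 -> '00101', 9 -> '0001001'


num_bits = floor(log2(64)) + 1 = 7
leading_zeros = num_bits - 1 = 6
binary(64) = 1000000

Elias gamma(64) = '000000' + '1000000' = 0000001000000 (13 bits)


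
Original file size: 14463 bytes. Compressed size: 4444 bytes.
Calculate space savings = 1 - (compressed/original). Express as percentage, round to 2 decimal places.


ratio = compressed/original = 4444/14463 = 0.307267
savings = 1 - ratio = 1 - 0.307267 = 0.692733
as a percentage: 0.692733 * 100 = 69.27%

Space savings = 1 - 4444/14463 = 69.27%


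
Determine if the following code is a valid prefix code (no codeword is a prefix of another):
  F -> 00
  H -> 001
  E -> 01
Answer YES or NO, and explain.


Checking each pair (does one codeword prefix another?):
  F='00' vs H='001': prefix -- VIOLATION

NO -- this is NOT a valid prefix code. F (00) is a prefix of H (001).


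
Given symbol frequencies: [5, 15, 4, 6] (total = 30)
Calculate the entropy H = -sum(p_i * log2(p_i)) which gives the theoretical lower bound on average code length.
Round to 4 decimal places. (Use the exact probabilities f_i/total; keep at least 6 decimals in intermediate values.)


Per-symbol terms -p_i * log2(p_i) with p_i = f_i/30:
  p = 5/30 = 0.166667: log2(p) = -2.584963, -p*log2(p) = 0.430827
  p = 15/30 = 0.500000: log2(p) = -1.000000, -p*log2(p) = 0.500000
  p = 4/30 = 0.133333: log2(p) = -2.906891, -p*log2(p) = 0.387585
  p = 6/30 = 0.200000: log2(p) = -2.321928, -p*log2(p) = 0.464386
H = 0.430827 + 0.500000 + 0.387585 + 0.464386 = 1.782798

H = 1.7828 bits/symbol


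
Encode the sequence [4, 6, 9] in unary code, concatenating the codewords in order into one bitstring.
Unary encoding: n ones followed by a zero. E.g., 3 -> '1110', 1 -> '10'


Encode each number as n ones followed by a terminating 0:
  4 -> 11110 (5 bits)
  6 -> 1111110 (7 bits)
  9 -> 1111111110 (10 bits)
Total length = 5 + 7 + 10 = 22 bits.

Unary([4, 6, 9]) = 1111011111101111111110 (22 bits)


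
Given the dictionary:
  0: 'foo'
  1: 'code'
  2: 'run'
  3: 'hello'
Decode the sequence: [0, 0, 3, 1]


Look up each index in the dictionary:
  0 -> 'foo'
  0 -> 'foo'
  3 -> 'hello'
  1 -> 'code'

Decoded: "foo foo hello code"


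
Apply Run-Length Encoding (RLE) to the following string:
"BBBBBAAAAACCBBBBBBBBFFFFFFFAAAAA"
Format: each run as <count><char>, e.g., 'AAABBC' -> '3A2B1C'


Scanning runs left to right:
  i=0: run of 'B' x 5 -> '5B'
  i=5: run of 'A' x 5 -> '5A'
  i=10: run of 'C' x 2 -> '2C'
  i=12: run of 'B' x 8 -> '8B'
  i=20: run of 'F' x 7 -> '7F'
  i=27: run of 'A' x 5 -> '5A'

RLE = 5B5A2C8B7F5A


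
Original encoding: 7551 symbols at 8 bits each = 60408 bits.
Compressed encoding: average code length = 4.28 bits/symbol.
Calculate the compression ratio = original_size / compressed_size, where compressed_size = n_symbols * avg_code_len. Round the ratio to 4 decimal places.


original_size = n_symbols * orig_bits = 7551 * 8 = 60408 bits
compressed_size = n_symbols * avg_code_len = 7551 * 4.28 = 32318.28 bits
ratio = original_size / compressed_size = 60408 / 32318.28 = 1.8692

Compression ratio = 1.8692


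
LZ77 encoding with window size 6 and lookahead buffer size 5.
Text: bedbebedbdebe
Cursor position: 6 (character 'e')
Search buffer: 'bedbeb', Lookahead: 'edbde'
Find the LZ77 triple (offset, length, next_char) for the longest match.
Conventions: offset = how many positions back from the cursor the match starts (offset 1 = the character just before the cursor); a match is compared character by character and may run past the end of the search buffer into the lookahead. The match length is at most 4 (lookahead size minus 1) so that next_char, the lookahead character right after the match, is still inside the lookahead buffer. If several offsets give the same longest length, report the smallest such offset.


Try each offset into the search buffer:
  offset=1 (pos 5, char 'b'): match length 0
  offset=2 (pos 4, char 'e'): match length 1
  offset=3 (pos 3, char 'b'): match length 0
  offset=4 (pos 2, char 'd'): match length 0
  offset=5 (pos 1, char 'e'): match length 3
  offset=6 (pos 0, char 'b'): match length 0
Longest match has length 3 at offset 5.
next_char = character at position 6 + 3 = 9 -> 'd'

Best match: offset=5, length=3 (matching 'edb' starting at position 1)
LZ77 triple: (5, 3, 'd')


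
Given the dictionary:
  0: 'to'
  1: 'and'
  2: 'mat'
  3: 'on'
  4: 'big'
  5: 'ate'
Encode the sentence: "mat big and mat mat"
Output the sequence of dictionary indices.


Look up each word in the dictionary:
  'mat' -> 2
  'big' -> 4
  'and' -> 1
  'mat' -> 2
  'mat' -> 2

Encoded: [2, 4, 1, 2, 2]


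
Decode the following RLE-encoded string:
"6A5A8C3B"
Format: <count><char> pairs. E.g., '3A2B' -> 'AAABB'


Expanding each <count><char> pair:
  6A -> 'AAAAAA'
  5A -> 'AAAAA'
  8C -> 'CCCCCCCC'
  3B -> 'BBB'

Decoded = AAAAAAAAAAACCCCCCCCBBB


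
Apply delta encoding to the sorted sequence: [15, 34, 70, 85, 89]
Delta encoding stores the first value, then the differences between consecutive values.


First value: 15
Deltas:
  34 - 15 = 19
  70 - 34 = 36
  85 - 70 = 15
  89 - 85 = 4


Delta encoded: [15, 19, 36, 15, 4]


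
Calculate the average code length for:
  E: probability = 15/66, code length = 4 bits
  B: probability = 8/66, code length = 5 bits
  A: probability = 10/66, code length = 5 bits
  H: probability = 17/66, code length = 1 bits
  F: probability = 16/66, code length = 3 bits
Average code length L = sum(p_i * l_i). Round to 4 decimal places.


Weighted contributions p_i * l_i:
  E: (15/66) * 4 = 60/66
  B: (8/66) * 5 = 40/66
  A: (10/66) * 5 = 50/66
  H: (17/66) * 1 = 17/66
  F: (16/66) * 3 = 48/66
Sum = (60 + 40 + 50 + 17 + 48)/66 = 215/66

L = 215/66 = 3.2576 bits/symbol


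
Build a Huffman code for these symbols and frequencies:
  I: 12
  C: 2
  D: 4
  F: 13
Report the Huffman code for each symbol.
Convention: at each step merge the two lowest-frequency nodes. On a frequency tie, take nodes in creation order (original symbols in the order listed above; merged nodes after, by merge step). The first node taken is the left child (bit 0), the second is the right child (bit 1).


Huffman tree construction:
Step 1: Merge C(2) + D(4) = 6
Step 2: Merge (C+D)(6) + I(12) = 18
Step 3: Merge F(13) + ((C+D)+I)(18) = 31
Read each symbol's code off the tree from the root (left child = 0, right child = 1).

Codes:
  I: 11 (length 2)
  C: 100 (length 3)
  D: 101 (length 3)
  F: 0 (length 1)
Average code length: 55/31 = 1.7742 bits/symbol


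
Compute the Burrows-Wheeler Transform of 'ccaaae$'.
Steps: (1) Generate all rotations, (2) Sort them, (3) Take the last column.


Rotations (sorted):
  0: $ccaaae -> last char: e
  1: aaae$cc -> last char: c
  2: aae$cca -> last char: a
  3: ae$ccaa -> last char: a
  4: caaae$c -> last char: c
  5: ccaaae$ -> last char: $
  6: e$ccaaa -> last char: a


BWT = ecaac$a


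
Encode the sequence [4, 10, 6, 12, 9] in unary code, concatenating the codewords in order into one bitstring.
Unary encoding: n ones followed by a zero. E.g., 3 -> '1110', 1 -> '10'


Encode each number as n ones followed by a terminating 0:
  4 -> 11110 (5 bits)
  10 -> 11111111110 (11 bits)
  6 -> 1111110 (7 bits)
  12 -> 1111111111110 (13 bits)
  9 -> 1111111110 (10 bits)
Total length = 5 + 11 + 7 + 13 + 10 = 46 bits.

Unary([4, 10, 6, 12, 9]) = 1111011111111110111111011111111111101111111110 (46 bits)


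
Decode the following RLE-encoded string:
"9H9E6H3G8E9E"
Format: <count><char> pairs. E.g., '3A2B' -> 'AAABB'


Expanding each <count><char> pair:
  9H -> 'HHHHHHHHH'
  9E -> 'EEEEEEEEE'
  6H -> 'HHHHHH'
  3G -> 'GGG'
  8E -> 'EEEEEEEE'
  9E -> 'EEEEEEEEE'

Decoded = HHHHHHHHHEEEEEEEEEHHHHHHGGGEEEEEEEEEEEEEEEEE


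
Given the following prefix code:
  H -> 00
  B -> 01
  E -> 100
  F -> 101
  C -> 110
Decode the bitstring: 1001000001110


Decoding step by step:
Bits 100 -> E
Bits 100 -> E
Bits 00 -> H
Bits 01 -> B
Bits 110 -> C


Decoded message: EEHBC


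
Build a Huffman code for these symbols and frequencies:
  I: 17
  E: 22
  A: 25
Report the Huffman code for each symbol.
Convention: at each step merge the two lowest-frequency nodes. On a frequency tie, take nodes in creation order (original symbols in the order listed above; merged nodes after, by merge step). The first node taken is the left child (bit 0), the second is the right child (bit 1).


Huffman tree construction:
Step 1: Merge I(17) + E(22) = 39
Step 2: Merge A(25) + (I+E)(39) = 64
Read each symbol's code off the tree from the root (left child = 0, right child = 1).

Codes:
  I: 10 (length 2)
  E: 11 (length 2)
  A: 0 (length 1)
Average code length: 103/64 = 1.6094 bits/symbol


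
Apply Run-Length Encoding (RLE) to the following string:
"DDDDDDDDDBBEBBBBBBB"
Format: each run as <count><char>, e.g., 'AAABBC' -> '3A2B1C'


Scanning runs left to right:
  i=0: run of 'D' x 9 -> '9D'
  i=9: run of 'B' x 2 -> '2B'
  i=11: run of 'E' x 1 -> '1E'
  i=12: run of 'B' x 7 -> '7B'

RLE = 9D2B1E7B


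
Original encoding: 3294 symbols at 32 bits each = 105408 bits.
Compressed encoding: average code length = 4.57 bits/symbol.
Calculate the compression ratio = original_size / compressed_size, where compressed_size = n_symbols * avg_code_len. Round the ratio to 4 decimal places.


original_size = n_symbols * orig_bits = 3294 * 32 = 105408 bits
compressed_size = n_symbols * avg_code_len = 3294 * 4.57 = 15053.58 bits
ratio = original_size / compressed_size = 105408 / 15053.58 = 7.0022

Compression ratio = 7.0022


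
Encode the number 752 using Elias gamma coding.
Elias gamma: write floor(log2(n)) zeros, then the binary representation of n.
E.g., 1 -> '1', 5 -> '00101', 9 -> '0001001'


num_bits = floor(log2(752)) + 1 = 10
leading_zeros = num_bits - 1 = 9
binary(752) = 1011110000

Elias gamma(752) = '000000000' + '1011110000' = 0000000001011110000 (19 bits)


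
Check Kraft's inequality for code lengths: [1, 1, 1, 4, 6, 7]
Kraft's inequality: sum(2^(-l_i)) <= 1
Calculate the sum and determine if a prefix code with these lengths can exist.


Sum = 2^(-1) + 2^(-1) + 2^(-1) + 2^(-4) + 2^(-6) + 2^(-7)
    = 0.5 + 0.5 + 0.5 + 0.0625 + 0.015625 + 0.0078125
    = 203/128 = 1.5859375
Since 1.5859375 > 1, Kraft's inequality is NOT satisfied.
A prefix code with these lengths CANNOT exist.

Kraft sum = 1.5859375. Not satisfied.


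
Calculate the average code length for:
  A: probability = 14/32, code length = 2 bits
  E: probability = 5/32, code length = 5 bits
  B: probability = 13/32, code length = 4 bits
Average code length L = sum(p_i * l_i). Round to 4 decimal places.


Weighted contributions p_i * l_i:
  A: (14/32) * 2 = 28/32
  E: (5/32) * 5 = 25/32
  B: (13/32) * 4 = 52/32
Sum = (28 + 25 + 52)/32 = 105/32

L = 105/32 = 3.2813 bits/symbol


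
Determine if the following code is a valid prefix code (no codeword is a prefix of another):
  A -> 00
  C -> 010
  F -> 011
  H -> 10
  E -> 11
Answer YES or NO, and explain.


Checking each pair (does one codeword prefix another?):
  A='00' vs C='010': no prefix
  A='00' vs F='011': no prefix
  A='00' vs H='10': no prefix
  A='00' vs E='11': no prefix
  C='010' vs A='00': no prefix
  C='010' vs F='011': no prefix
  C='010' vs H='10': no prefix
  C='010' vs E='11': no prefix
  F='011' vs A='00': no prefix
  F='011' vs C='010': no prefix
  F='011' vs H='10': no prefix
  F='011' vs E='11': no prefix
  H='10' vs A='00': no prefix
  H='10' vs C='010': no prefix
  H='10' vs F='011': no prefix
  H='10' vs E='11': no prefix
  E='11' vs A='00': no prefix
  E='11' vs C='010': no prefix
  E='11' vs F='011': no prefix
  E='11' vs H='10': no prefix
No violation found over all pairs.

YES -- this is a valid prefix code. No codeword is a prefix of any other codeword.


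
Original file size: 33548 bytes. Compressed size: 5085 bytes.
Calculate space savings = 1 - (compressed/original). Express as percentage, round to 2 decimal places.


ratio = compressed/original = 5085/33548 = 0.151574
savings = 1 - ratio = 1 - 0.151574 = 0.848426
as a percentage: 0.848426 * 100 = 84.84%

Space savings = 1 - 5085/33548 = 84.84%


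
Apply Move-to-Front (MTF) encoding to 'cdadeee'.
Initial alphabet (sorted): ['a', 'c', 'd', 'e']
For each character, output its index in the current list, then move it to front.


MTF encoding:
'c': index 1 in ['a', 'c', 'd', 'e'] -> ['c', 'a', 'd', 'e']
'd': index 2 in ['c', 'a', 'd', 'e'] -> ['d', 'c', 'a', 'e']
'a': index 2 in ['d', 'c', 'a', 'e'] -> ['a', 'd', 'c', 'e']
'd': index 1 in ['a', 'd', 'c', 'e'] -> ['d', 'a', 'c', 'e']
'e': index 3 in ['d', 'a', 'c', 'e'] -> ['e', 'd', 'a', 'c']
'e': index 0 in ['e', 'd', 'a', 'c'] -> ['e', 'd', 'a', 'c']
'e': index 0 in ['e', 'd', 'a', 'c'] -> ['e', 'd', 'a', 'c']


Output: [1, 2, 2, 1, 3, 0, 0]


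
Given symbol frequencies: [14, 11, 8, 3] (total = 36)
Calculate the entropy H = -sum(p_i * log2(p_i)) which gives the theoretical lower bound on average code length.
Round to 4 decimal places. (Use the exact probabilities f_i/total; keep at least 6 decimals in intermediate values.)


Per-symbol terms -p_i * log2(p_i) with p_i = f_i/36:
  p = 14/36 = 0.388889: log2(p) = -1.362570, -p*log2(p) = 0.529888
  p = 11/36 = 0.305556: log2(p) = -1.710493, -p*log2(p) = 0.522651
  p = 8/36 = 0.222222: log2(p) = -2.169925, -p*log2(p) = 0.482206
  p = 3/36 = 0.083333: log2(p) = -3.584963, -p*log2(p) = 0.298747
H = 0.529888 + 0.522651 + 0.482206 + 0.298747 = 1.833492

H = 1.8335 bits/symbol


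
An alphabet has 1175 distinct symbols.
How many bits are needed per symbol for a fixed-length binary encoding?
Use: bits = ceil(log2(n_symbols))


log2(1175) = 10.1984
Bracket: 2^10 = 1024 < 1175 <= 2^11 = 2048
So ceil(log2(1175)) = 11

bits = ceil(log2(1175)) = ceil(10.1984) = 11 bits


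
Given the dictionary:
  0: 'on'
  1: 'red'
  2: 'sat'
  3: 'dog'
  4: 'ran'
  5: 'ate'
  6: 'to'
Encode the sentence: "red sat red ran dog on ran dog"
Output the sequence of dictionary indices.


Look up each word in the dictionary:
  'red' -> 1
  'sat' -> 2
  'red' -> 1
  'ran' -> 4
  'dog' -> 3
  'on' -> 0
  'ran' -> 4
  'dog' -> 3

Encoded: [1, 2, 1, 4, 3, 0, 4, 3]


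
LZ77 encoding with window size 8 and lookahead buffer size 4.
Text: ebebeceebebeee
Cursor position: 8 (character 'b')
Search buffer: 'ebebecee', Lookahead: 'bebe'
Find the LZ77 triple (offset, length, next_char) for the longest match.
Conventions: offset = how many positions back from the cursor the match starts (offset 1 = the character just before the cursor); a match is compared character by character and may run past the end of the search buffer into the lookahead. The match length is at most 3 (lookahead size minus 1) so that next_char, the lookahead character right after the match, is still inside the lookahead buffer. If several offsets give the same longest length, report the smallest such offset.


Try each offset into the search buffer:
  offset=1 (pos 7, char 'e'): match length 0
  offset=2 (pos 6, char 'e'): match length 0
  offset=3 (pos 5, char 'c'): match length 0
  offset=4 (pos 4, char 'e'): match length 0
  offset=5 (pos 3, char 'b'): match length 2
  offset=6 (pos 2, char 'e'): match length 0
  offset=7 (pos 1, char 'b'): match length 3
  offset=8 (pos 0, char 'e'): match length 0
Longest match has length 3 at offset 7.
next_char = character at position 8 + 3 = 11 -> 'e'

Best match: offset=7, length=3 (matching 'beb' starting at position 1)
LZ77 triple: (7, 3, 'e')


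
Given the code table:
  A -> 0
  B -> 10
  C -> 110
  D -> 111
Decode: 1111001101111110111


Decoding:
111 -> D
10 -> B
0 -> A
110 -> C
111 -> D
111 -> D
0 -> A
111 -> D


Result: DBACDDAD


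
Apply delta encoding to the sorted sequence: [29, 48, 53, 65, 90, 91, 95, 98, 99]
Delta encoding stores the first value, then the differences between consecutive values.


First value: 29
Deltas:
  48 - 29 = 19
  53 - 48 = 5
  65 - 53 = 12
  90 - 65 = 25
  91 - 90 = 1
  95 - 91 = 4
  98 - 95 = 3
  99 - 98 = 1


Delta encoded: [29, 19, 5, 12, 25, 1, 4, 3, 1]


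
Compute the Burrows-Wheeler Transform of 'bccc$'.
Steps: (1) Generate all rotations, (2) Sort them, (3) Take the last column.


Rotations (sorted):
  0: $bccc -> last char: c
  1: bccc$ -> last char: $
  2: c$bcc -> last char: c
  3: cc$bc -> last char: c
  4: ccc$b -> last char: b


BWT = c$ccb


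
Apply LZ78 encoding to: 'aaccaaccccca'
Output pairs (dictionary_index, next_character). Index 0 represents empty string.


LZ78 encoding steps:
Dictionary: {0: ''}
Step 1: w='' (idx 0), next='a' -> output (0, 'a'), add 'a' as idx 1
Step 2: w='a' (idx 1), next='c' -> output (1, 'c'), add 'ac' as idx 2
Step 3: w='' (idx 0), next='c' -> output (0, 'c'), add 'c' as idx 3
Step 4: w='a' (idx 1), next='a' -> output (1, 'a'), add 'aa' as idx 4
Step 5: w='c' (idx 3), next='c' -> output (3, 'c'), add 'cc' as idx 5
Step 6: w='cc' (idx 5), next='c' -> output (5, 'c'), add 'ccc' as idx 6
Step 7: w='a' (idx 1), end of input -> output (1, '')


Encoded: [(0, 'a'), (1, 'c'), (0, 'c'), (1, 'a'), (3, 'c'), (5, 'c'), (1, '')]


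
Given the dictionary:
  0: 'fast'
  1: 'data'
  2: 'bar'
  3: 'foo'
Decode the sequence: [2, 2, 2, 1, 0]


Look up each index in the dictionary:
  2 -> 'bar'
  2 -> 'bar'
  2 -> 'bar'
  1 -> 'data'
  0 -> 'fast'

Decoded: "bar bar bar data fast"
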